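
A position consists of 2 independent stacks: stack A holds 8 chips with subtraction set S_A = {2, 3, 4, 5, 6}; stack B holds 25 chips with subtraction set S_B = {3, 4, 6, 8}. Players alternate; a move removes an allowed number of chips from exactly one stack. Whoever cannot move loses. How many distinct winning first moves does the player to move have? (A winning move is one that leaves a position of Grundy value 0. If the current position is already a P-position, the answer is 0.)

3

Stack A, S = {2, 3, 4, 5, 6}:
G(0) = 0
G(1) = mex{} = 0
G(2) = mex{0} = 1
G(3) = mex{0,0} = 1
G(4) = mex{1,0,0} = 2
G(5) = mex{1,1,0,0} = 2
G(6) = mex{2,1,1,0,0} = 3
G(7) = mex{2,2,1,1,0} = 3
G(8) = mex{3,2,2,1,1} = 0
G_A(8) = 0.
Stack B, S = {3, 4, 6, 8}:
n :  0  1  2  3  4  5  6  7  8  9 10 11 12 13 14 15 16 17 18 19 20 21 22 23 24 25
G :  0  0  0  1  1  1  2  2  2  3  3  0  0  0  1  1  1  2  2  2  3  3  0  0  0  1
G_B(25) = 1.
Combined Grundy value = 0 ⊕ 1 = 1.
A winning move leaves total XOR = 0, i.e. changes one component's Grundy value g to g ⊕ X where X is the current total.
Stack A: need g' = 0⊕1 = 1. Options: 8−2→G=3, 8−3→G=2, 8−4→G=2, 8−5→G=1, 8−6→G=1. Hits: 2.
Stack B: need g' = 1⊕1 = 0. Options: 25−3→G=0, 25−4→G=3, 25−6→G=2, 25−8→G=2. Hits: 1.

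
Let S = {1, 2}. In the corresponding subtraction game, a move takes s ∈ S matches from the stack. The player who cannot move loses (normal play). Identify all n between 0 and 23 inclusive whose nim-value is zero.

0, 3, 6, 9, 12, 15, 18, 21

G(0) = 0
G(1) = mex{0} = 1
G(2) = mex{1,0} = 2
G(3) = mex{2,1} = 0
G(4) = mex{0,2} = 1
G(5) = mex{1,0} = 2
G(6) = mex{2,1} = 0
G(7) = mex{0,2} = 1
G(8) = mex{1,0} = 2
G(9) = mex{2,1} = 0
G(10) = mex{0,2} = 1
G(11) = mex{1,0} = 2
G(12) = mex{2,1} = 0
G(13) = mex{0,2} = 1
G(14) = mex{1,0} = 2
G(15) = mex{2,1} = 0
G(16) = mex{0,2} = 1
G(17) = mex{1,0} = 2
G(18) = mex{2,1} = 0
G(19) = mex{0,2} = 1
G(20) = mex{1,0} = 2
G(21) = mex{2,1} = 0
G(22) = mex{0,2} = 1
G(23) = mex{1,0} = 2
P-positions are exactly the n with G(n) = 0.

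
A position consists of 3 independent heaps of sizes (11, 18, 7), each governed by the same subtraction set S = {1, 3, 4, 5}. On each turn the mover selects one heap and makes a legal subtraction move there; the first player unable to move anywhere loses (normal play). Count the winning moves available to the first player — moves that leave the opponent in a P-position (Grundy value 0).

All heaps use S = {1, 3, 4, 5}:
G(0) = 0
G(1) = mex{0} = 1
G(2) = mex{1} = 0
G(3) = mex{0,0} = 1
G(4) = mex{1,1,0} = 2
G(5) = mex{2,0,1,0} = 3
G(6) = mex{3,1,0,1} = 2
G(7) = mex{2,2,1,0} = 3
G(8) = mex{3,3,2,1} = 0
G(9) = mex{0,2,3,2} = 1
G(10) = mex{1,3,2,3} = 0
G(11) = mex{0,0,3,2} = 1
G(12) = mex{1,1,0,3} = 2
G(13) = mex{2,0,1,0} = 3
G(14) = mex{3,1,0,1} = 2
G(15) = mex{2,2,1,0} = 3
G(16) = mex{3,3,2,1} = 0
G(17) = mex{0,2,3,2} = 1
G(18) = mex{1,3,2,3} = 0
Heap A: G(11) = 1.
Heap B: G(18) = 0.
Heap C: G(7) = 3.
Combined Grundy value = 1 ⊕ 0 ⊕ 3 = 2.
A winning move leaves total XOR = 0, i.e. changes one component's Grundy value g to g ⊕ X where X is the current total.
Heap A: need g' = 1⊕2 = 3. Options: 11−1→G=0, 11−3→G=0, 11−4→G=3, 11−5→G=2. Hits: 1.
Heap B: need g' = 0⊕2 = 2. Options: 18−1→G=1, 18−3→G=3, 18−4→G=2, 18−5→G=3. Hits: 1.
Heap C: need g' = 3⊕2 = 1. Options: 7−1→G=2, 7−3→G=2, 7−4→G=1, 7−5→G=0. Hits: 1.

3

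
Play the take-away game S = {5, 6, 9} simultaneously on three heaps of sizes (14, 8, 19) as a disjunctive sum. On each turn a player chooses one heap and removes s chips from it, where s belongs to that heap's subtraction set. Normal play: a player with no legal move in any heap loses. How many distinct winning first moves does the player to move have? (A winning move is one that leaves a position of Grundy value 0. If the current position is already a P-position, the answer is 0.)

All heaps use S = {5, 6, 9}:
G(0) = 0
G(1) = mex{} = 0
G(2) = mex{} = 0
G(3) = mex{} = 0
G(4) = mex{} = 0
G(5) = mex{0} = 1
G(6) = mex{0,0} = 1
G(7) = mex{0,0} = 1
G(8) = mex{0,0} = 1
G(9) = mex{0,0,0} = 1
G(10) = mex{1,0,0} = 2
G(11) = mex{1,1,0} = 2
G(12) = mex{1,1,0} = 2
G(13) = mex{1,1,0} = 2
G(14) = mex{1,1,1} = 0
G(15) = mex{2,1,1} = 0
G(16) = mex{2,2,1} = 0
G(17) = mex{2,2,1} = 0
G(18) = mex{2,2,1} = 0
G(19) = mex{0,2,2} = 1
Heap A: G(14) = 0.
Heap B: G(8) = 1.
Heap C: G(19) = 1.
Combined Grundy value = 0 ⊕ 1 ⊕ 1 = 0.
A winning move leaves total XOR = 0, i.e. changes one component's Grundy value g to g ⊕ X where X is the current total.
Heap A: target g' = 0⊕0 = 0, but every legal move changes the Grundy value (mex property), so 0 moves.
Heap B: target g' = 1⊕0 = 1, but every legal move changes the Grundy value (mex property), so 0 moves.
Heap C: target g' = 1⊕0 = 1, but every legal move changes the Grundy value (mex property), so 0 moves.

0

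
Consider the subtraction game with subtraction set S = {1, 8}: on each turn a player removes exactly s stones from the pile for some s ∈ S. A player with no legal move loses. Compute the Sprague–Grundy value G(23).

G(0) = 0
G(1) = mex{0} = 1
G(2) = mex{1} = 0
G(3) = mex{0} = 1
G(4) = mex{1} = 0
G(5) = mex{0} = 1
G(6) = mex{1} = 0
G(7) = mex{0} = 1
G(8) = mex{1,0} = 2
G(9) = mex{2,1} = 0
G(10) = mex{0,0} = 1
G(11) = mex{1,1} = 0
G(12) = mex{0,0} = 1
G(13) = mex{1,1} = 0
G(14) = mex{0,0} = 1
G(15) = mex{1,1} = 0
G(16) = mex{0,2} = 1
G(17) = mex{1,0} = 2
G(18) = mex{2,1} = 0
G(19) = mex{0,0} = 1
G(20) = mex{1,1} = 0
G(21) = mex{0,0} = 1
G(22) = mex{1,1} = 0
G(23) = mex{0,0} = 1

1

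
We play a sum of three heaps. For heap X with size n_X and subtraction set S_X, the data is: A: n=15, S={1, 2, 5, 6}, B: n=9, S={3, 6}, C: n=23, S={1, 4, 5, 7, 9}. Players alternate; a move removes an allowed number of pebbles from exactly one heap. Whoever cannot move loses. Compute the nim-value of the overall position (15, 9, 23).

Heap A, S = {1, 2, 5, 6}:
G(0) = 0
G(1) = mex{0} = 1
G(2) = mex{1,0} = 2
G(3) = mex{2,1} = 0
G(4) = mex{0,2} = 1
G(5) = mex{1,0,0} = 2
G(6) = mex{2,1,1,0} = 3
G(7) = mex{3,2,2,1} = 0
G(8) = mex{0,3,0,2} = 1
G(9) = mex{1,0,1,0} = 2
G(10) = mex{2,1,2,1} = 0
G(11) = mex{0,2,3,2} = 1
G(12) = mex{1,0,0,3} = 2
G(13) = mex{2,1,1,0} = 3
G(14) = mex{3,2,2,1} = 0
G(15) = mex{0,3,0,2} = 1
G_A(15) = 1.
Heap B, S = {3, 6}:
n : 0 1 2 3 4 5 6 7 8 9
G : 0 0 0 1 1 1 2 2 2 0
G_B(9) = 0.
Heap C, S = {1, 4, 5, 7, 9}:
G(0) = 0
G(1) = mex{0} = 1
G(2) = mex{1} = 0
G(3) = mex{0} = 1
G(4) = mex{1,0} = 2
G(5) = mex{2,1,0} = 3
G(6) = mex{3,0,1} = 2
G(7) = mex{2,1,0,0} = 3
G(8) = mex{3,2,1,1} = 0
G(9) = mex{0,3,2,0,0} = 1
G(10) = mex{1,2,3,1,1} = 0
G(11) = mex{0,3,2,2,0} = 1
G(12) = mex{1,0,3,3,1} = 2
G(13) = mex{2,1,0,2,2} = 3
G(14) = mex{3,0,1,3,3} = 2
G(15) = mex{2,1,0,0,2} = 3
G(16) = mex{3,2,1,1,3} = 0
G(17) = mex{0,3,2,0,0} = 1
G(18) = mex{1,2,3,1,1} = 0
G(19) = mex{0,3,2,2,0} = 1
G(20) = mex{1,0,3,3,1} = 2
G(21) = mex{2,1,0,2,2} = 3
G(22) = mex{3,0,1,3,3} = 2
G(23) = mex{2,1,0,0,2} = 3
G_C(23) = 3.
Combined Grundy value = 1 ⊕ 0 ⊕ 3 = 2.

2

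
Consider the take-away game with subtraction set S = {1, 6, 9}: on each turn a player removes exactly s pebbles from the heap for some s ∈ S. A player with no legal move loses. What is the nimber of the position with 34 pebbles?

0

n :  0  1  2  3  4  5  6  7  8  9 10 11 12 13 14 15 16 17 18 19 20 21 22 23 24 25 26 27 28 29 30 31 32 33 34
G :  0  1  0  1  0  1  2  0  1  2  3  2  0  1  0  1  2  0  1  0  1  2  0  1  0  1  2  0  1  0  1  2  0  1  0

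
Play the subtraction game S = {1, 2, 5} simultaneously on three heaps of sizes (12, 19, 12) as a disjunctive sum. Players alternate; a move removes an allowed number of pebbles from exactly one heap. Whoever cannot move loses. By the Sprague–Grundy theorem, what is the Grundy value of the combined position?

All heaps use S = {1, 2, 5}:
G(0) = 0
G(1) = mex{0} = 1
G(2) = mex{1,0} = 2
G(3) = mex{2,1} = 0
G(4) = mex{0,2} = 1
G(5) = mex{1,0,0} = 2
G(6) = mex{2,1,1} = 0
G(7) = mex{0,2,2} = 1
G(8) = mex{1,0,0} = 2
G(9) = mex{2,1,1} = 0
G(10) = mex{0,2,2} = 1
G(11) = mex{1,0,0} = 2
G(12) = mex{2,1,1} = 0
G(13) = mex{0,2,2} = 1
G(14) = mex{1,0,0} = 2
G(15) = mex{2,1,1} = 0
G(16) = mex{0,2,2} = 1
G(17) = mex{1,0,0} = 2
G(18) = mex{2,1,1} = 0
G(19) = mex{0,2,2} = 1
Heap A: G(12) = 0.
Heap B: G(19) = 1.
Heap C: G(12) = 0.
Combined Grundy value = 0 ⊕ 1 ⊕ 0 = 1.

1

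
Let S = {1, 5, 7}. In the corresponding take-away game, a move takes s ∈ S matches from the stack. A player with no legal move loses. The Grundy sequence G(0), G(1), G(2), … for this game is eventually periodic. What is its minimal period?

G(0) = 0
G(1) = mex{0} = 1
G(2) = mex{1} = 0
G(3) = mex{0} = 1
G(4) = mex{1} = 0
G(5) = mex{0,0} = 1
G(6) = mex{1,1} = 0
G(7) = mex{0,0,0} = 1
G(8) = mex{1,1,1} = 0
G(9) = mex{0,0,0} = 1
G(10) = mex{1,1,1} = 0
G(11) = mex{0,0,0} = 1
G(12) = mex{1,1,1} = 0
G(13) = mex{0,0,0} = 1
G(14) = mex{1,1,1} = 0
G(n+2) = G(n) holds for n = 0,…,6 (a full window of length max(S) = 7), so the sequence is purely periodic with period 2.

2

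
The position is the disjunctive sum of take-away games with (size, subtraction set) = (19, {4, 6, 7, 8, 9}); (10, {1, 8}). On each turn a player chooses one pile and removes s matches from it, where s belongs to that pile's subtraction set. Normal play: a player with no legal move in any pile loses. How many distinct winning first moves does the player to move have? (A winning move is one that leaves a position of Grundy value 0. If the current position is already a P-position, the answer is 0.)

0

Pile A, S = {4, 6, 7, 8, 9}:
n :  0  1  2  3  4  5  6  7  8  9 10 11 12 13 14 15 16 17 18 19
G :  0  0  0  0  1  1  1  1  2  2  2  2  3  0  0  0  0  1  1  1
G_A(19) = 1.
Pile B, S = {1, 8}:
G(0) = 0
G(1) = mex{0} = 1
G(2) = mex{1} = 0
G(3) = mex{0} = 1
G(4) = mex{1} = 0
G(5) = mex{0} = 1
G(6) = mex{1} = 0
G(7) = mex{0} = 1
G(8) = mex{1,0} = 2
G(9) = mex{2,1} = 0
G(10) = mex{0,0} = 1
G_B(10) = 1.
Combined Grundy value = 1 ⊕ 1 = 0.
A winning move leaves total XOR = 0, i.e. changes one component's Grundy value g to g ⊕ X where X is the current total.
Pile A: target g' = 1⊕0 = 1, but every legal move changes the Grundy value (mex property), so 0 moves.
Pile B: target g' = 1⊕0 = 1, but every legal move changes the Grundy value (mex property), so 0 moves.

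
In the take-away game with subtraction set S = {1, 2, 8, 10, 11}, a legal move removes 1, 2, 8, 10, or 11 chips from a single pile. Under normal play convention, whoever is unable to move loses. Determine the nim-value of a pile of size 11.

G(0) = 0
G(1) = mex{0} = 1
G(2) = mex{1,0} = 2
G(3) = mex{2,1} = 0
G(4) = mex{0,2} = 1
G(5) = mex{1,0} = 2
G(6) = mex{2,1} = 0
G(7) = mex{0,2} = 1
G(8) = mex{1,0,0} = 2
G(9) = mex{2,1,1} = 0
G(10) = mex{0,2,2,0} = 1
G(11) = mex{1,0,0,1,0} = 2

2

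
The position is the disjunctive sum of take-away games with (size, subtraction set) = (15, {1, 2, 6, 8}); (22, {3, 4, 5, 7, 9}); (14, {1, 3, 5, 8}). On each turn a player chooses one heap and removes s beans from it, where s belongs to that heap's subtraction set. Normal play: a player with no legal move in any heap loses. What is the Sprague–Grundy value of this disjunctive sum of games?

Heap A, S = {1, 2, 6, 8}:
G(0) = 0
G(1) = mex{0} = 1
G(2) = mex{1,0} = 2
G(3) = mex{2,1} = 0
G(4) = mex{0,2} = 1
G(5) = mex{1,0} = 2
G(6) = mex{2,1,0} = 3
G(7) = mex{3,2,1} = 0
G(8) = mex{0,3,2,0} = 1
G(9) = mex{1,0,0,1} = 2
G(10) = mex{2,1,1,2} = 0
G(11) = mex{0,2,2,0} = 1
G(12) = mex{1,0,3,1} = 2
G(13) = mex{2,1,0,2} = 3
G(14) = mex{3,2,1,3} = 0
G(15) = mex{0,3,2,0} = 1
G_A(15) = 1.
Heap B, S = {3, 4, 5, 7, 9}:
n :  0  1  2  3  4  5  6  7  8  9 10 11 12 13 14 15 16 17 18 19 20 21 22
G :  0  0  0  1  1  1  2  2  2  3  3  3  0  0  0  1  1  1  2  2  2  3  3
G_B(22) = 3.
Heap C, S = {1, 3, 5, 8}:
n :  0  1  2  3  4  5  6  7  8  9 10 11 12 13 14
G :  0  1  0  1  0  1  0  1  2  3  2  3  2  0  1
G_C(14) = 1.
Combined Grundy value = 1 ⊕ 3 ⊕ 1 = 3.

3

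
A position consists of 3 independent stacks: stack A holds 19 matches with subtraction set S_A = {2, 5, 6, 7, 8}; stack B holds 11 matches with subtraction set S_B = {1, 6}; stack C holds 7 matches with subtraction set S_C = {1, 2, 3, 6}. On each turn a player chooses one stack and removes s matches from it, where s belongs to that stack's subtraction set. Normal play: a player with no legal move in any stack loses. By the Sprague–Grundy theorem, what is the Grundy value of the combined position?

Stack A, S = {2, 5, 6, 7, 8}:
n :  0  1  2  3  4  5  6  7  8  9 10 11 12 13 14 15 16 17 18 19
G :  0  0  1  1  0  2  1  3  2  2  3  3  4  0  0  1  1  0  2  1
G_A(19) = 1.
Stack B, S = {1, 6}:
G(0) = 0
G(1) = mex{0} = 1
G(2) = mex{1} = 0
G(3) = mex{0} = 1
G(4) = mex{1} = 0
G(5) = mex{0} = 1
G(6) = mex{1,0} = 2
G(7) = mex{2,1} = 0
G(8) = mex{0,0} = 1
G(9) = mex{1,1} = 0
G(10) = mex{0,0} = 1
G(11) = mex{1,1} = 0
G_B(11) = 0.
Stack C, S = {1, 2, 3, 6}:
n : 0 1 2 3 4 5 6 7
G : 0 1 2 3 0 1 2 3
G_C(7) = 3.
Combined Grundy value = 1 ⊕ 0 ⊕ 3 = 2.

2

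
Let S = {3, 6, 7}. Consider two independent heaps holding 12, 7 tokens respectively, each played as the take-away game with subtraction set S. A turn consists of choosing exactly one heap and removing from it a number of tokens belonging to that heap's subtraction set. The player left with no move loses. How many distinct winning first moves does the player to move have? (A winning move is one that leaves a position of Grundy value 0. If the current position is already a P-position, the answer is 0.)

All heaps use S = {3, 6, 7}:
G(0) = 0
G(1) = mex{} = 0
G(2) = mex{} = 0
G(3) = mex{0} = 1
G(4) = mex{0} = 1
G(5) = mex{0} = 1
G(6) = mex{1,0} = 2
G(7) = mex{1,0,0} = 2
G(8) = mex{1,0,0} = 2
G(9) = mex{2,1,0} = 3
G(10) = mex{2,1,1} = 0
G(11) = mex{2,1,1} = 0
G(12) = mex{3,2,1} = 0
Heap A: G(12) = 0.
Heap B: G(7) = 2.
Combined Grundy value = 0 ⊕ 2 = 2.
A winning move leaves total XOR = 0, i.e. changes one component's Grundy value g to g ⊕ X where X is the current total.
Heap A: need g' = 0⊕2 = 2. Options: 12−3→G=3, 12−6→G=2, 12−7→G=1. Hits: 1.
Heap B: need g' = 2⊕2 = 0. Options: 7−3→G=1, 7−6→G=0, 7−7→G=0. Hits: 2.

3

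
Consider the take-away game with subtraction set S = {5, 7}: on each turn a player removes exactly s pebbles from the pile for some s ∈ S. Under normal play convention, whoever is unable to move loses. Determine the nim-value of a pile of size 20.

n :  0  1  2  3  4  5  6  7  8  9 10 11 12 13 14 15 16 17 18 19 20
G :  0  0  0  0  0  1  1  1  1  1  2  2  0  0  0  0  0  1  1  1  1

1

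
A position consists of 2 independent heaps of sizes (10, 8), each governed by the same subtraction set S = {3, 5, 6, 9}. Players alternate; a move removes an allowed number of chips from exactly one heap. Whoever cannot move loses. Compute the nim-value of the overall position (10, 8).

1

All heaps use S = {3, 5, 6, 9}:
G(0) = 0
G(1) = mex{} = 0
G(2) = mex{} = 0
G(3) = mex{0} = 1
G(4) = mex{0} = 1
G(5) = mex{0,0} = 1
G(6) = mex{1,0,0} = 2
G(7) = mex{1,0,0} = 2
G(8) = mex{1,1,0} = 2
G(9) = mex{2,1,1,0} = 3
G(10) = mex{2,1,1,0} = 3
Heap A: G(10) = 3.
Heap B: G(8) = 2.
Combined Grundy value = 3 ⊕ 2 = 1.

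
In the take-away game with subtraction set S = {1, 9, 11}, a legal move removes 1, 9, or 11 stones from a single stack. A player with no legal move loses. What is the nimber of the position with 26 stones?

G(0) = 0
G(1) = mex{0} = 1
G(2) = mex{1} = 0
G(3) = mex{0} = 1
G(4) = mex{1} = 0
G(5) = mex{0} = 1
G(6) = mex{1} = 0
G(7) = mex{0} = 1
G(8) = mex{1} = 0
G(9) = mex{0,0} = 1
G(10) = mex{1,1} = 0
G(11) = mex{0,0,0} = 1
G(12) = mex{1,1,1} = 0
G(13) = mex{0,0,0} = 1
G(14) = mex{1,1,1} = 0
G(15) = mex{0,0,0} = 1
G(16) = mex{1,1,1} = 0
G(17) = mex{0,0,0} = 1
G(18) = mex{1,1,1} = 0
G(19) = mex{0,0,0} = 1
G(20) = mex{1,1,1} = 0
G(21) = mex{0,0,0} = 1
G(22) = mex{1,1,1} = 0
G(23) = mex{0,0,0} = 1
G(24) = mex{1,1,1} = 0
G(25) = mex{0,0,0} = 1
G(26) = mex{1,1,1} = 0

0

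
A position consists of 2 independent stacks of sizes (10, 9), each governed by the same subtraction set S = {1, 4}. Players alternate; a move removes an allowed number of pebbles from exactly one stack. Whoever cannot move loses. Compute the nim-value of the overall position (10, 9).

All stacks use S = {1, 4}:
n :  0  1  2  3  4  5  6  7  8  9 10
G :  0  1  0  1  2  0  1  0  1  2  0
Stack A: G(10) = 0.
Stack B: G(9) = 2.
Combined Grundy value = 0 ⊕ 2 = 2.

2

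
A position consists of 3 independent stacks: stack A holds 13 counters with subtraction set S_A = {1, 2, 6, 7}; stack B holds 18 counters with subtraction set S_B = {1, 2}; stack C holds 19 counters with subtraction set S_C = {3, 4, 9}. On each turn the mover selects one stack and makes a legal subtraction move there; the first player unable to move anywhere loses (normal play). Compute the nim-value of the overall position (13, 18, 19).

0

Stack A, S = {1, 2, 6, 7}:
n :  0  1  2  3  4  5  6  7  8  9 10 11 12 13
G :  0  1  2  0  1  2  3  4  0  1  2  0  1  2
G_A(13) = 2.
Stack B, S = {1, 2}:
G(0) = 0
G(1) = mex{0} = 1
G(2) = mex{1,0} = 2
G(3) = mex{2,1} = 0
G(4) = mex{0,2} = 1
G(5) = mex{1,0} = 2
G(6) = mex{2,1} = 0
G(7) = mex{0,2} = 1
G(8) = mex{1,0} = 2
G(9) = mex{2,1} = 0
G(10) = mex{0,2} = 1
G(11) = mex{1,0} = 2
G(12) = mex{2,1} = 0
G(13) = mex{0,2} = 1
G(14) = mex{1,0} = 2
G(15) = mex{2,1} = 0
G(16) = mex{0,2} = 1
G(17) = mex{1,0} = 2
G(18) = mex{2,1} = 0
G_B(18) = 0.
Stack C, S = {3, 4, 9}:
n :  0  1  2  3  4  5  6  7  8  9 10 11 12 13 14 15 16 17 18 19
G :  0  0  0  1  1  1  2  0  0  3  1  1  2  0  0  0  1  1  1  2
G_C(19) = 2.
Combined Grundy value = 2 ⊕ 0 ⊕ 2 = 0.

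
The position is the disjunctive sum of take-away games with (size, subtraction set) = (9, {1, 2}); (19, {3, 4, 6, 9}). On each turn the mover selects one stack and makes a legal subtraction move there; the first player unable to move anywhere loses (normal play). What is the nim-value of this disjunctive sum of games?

Stack A, S = {1, 2}:
G(0) = 0
G(1) = mex{0} = 1
G(2) = mex{1,0} = 2
G(3) = mex{2,1} = 0
G(4) = mex{0,2} = 1
G(5) = mex{1,0} = 2
G(6) = mex{2,1} = 0
G(7) = mex{0,2} = 1
G(8) = mex{1,0} = 2
G(9) = mex{2,1} = 0
G_A(9) = 0.
Stack B, S = {3, 4, 6, 9}:
G(0) = 0
G(1) = mex{} = 0
G(2) = mex{} = 0
G(3) = mex{0} = 1
G(4) = mex{0,0} = 1
G(5) = mex{0,0} = 1
G(6) = mex{1,0,0} = 2
G(7) = mex{1,1,0} = 2
G(8) = mex{1,1,0} = 2
G(9) = mex{2,1,1,0} = 3
G(10) = mex{2,2,1,0} = 3
G(11) = mex{2,2,1,0} = 3
G(12) = mex{3,2,2,1} = 0
G(13) = mex{3,3,2,1} = 0
G(14) = mex{3,3,2,1} = 0
G(15) = mex{0,3,3,2} = 1
G(16) = mex{0,0,3,2} = 1
G(17) = mex{0,0,3,2} = 1
G(18) = mex{1,0,0,3} = 2
G(19) = mex{1,1,0,3} = 2
G_B(19) = 2.
Combined Grundy value = 0 ⊕ 2 = 2.

2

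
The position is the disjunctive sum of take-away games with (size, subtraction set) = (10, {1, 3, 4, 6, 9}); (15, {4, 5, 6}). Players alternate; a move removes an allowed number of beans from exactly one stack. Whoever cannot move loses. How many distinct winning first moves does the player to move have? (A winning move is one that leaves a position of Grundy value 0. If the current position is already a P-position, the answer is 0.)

Stack A, S = {1, 3, 4, 6, 9}:
n :  0  1  2  3  4  5  6  7  8  9 10
G :  0  1  0  1  2  3  2  0  1  4  3
G_A(10) = 3.
Stack B, S = {4, 5, 6}:
G(0) = 0
G(1) = mex{} = 0
G(2) = mex{} = 0
G(3) = mex{} = 0
G(4) = mex{0} = 1
G(5) = mex{0,0} = 1
G(6) = mex{0,0,0} = 1
G(7) = mex{0,0,0} = 1
G(8) = mex{1,0,0} = 2
G(9) = mex{1,1,0} = 2
G(10) = mex{1,1,1} = 0
G(11) = mex{1,1,1} = 0
G(12) = mex{2,1,1} = 0
G(13) = mex{2,2,1} = 0
G(14) = mex{0,2,2} = 1
G(15) = mex{0,0,2} = 1
G_B(15) = 1.
Combined Grundy value = 3 ⊕ 1 = 2.
A winning move leaves total XOR = 0, i.e. changes one component's Grundy value g to g ⊕ X where X is the current total.
Stack A: need g' = 3⊕2 = 1. Options: 10−1→G=4, 10−3→G=0, 10−4→G=2, 10−6→G=2, 10−9→G=1. Hits: 1.
Stack B: need g' = 1⊕2 = 3. Options: 15−4→G=0, 15−5→G=0, 15−6→G=2. Hits: 0.

1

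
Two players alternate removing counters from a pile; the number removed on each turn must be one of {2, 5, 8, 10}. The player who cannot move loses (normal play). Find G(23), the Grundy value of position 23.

G(0) = 0
G(1) = mex{} = 0
G(2) = mex{0} = 1
G(3) = mex{0} = 1
G(4) = mex{1} = 0
G(5) = mex{1,0} = 2
G(6) = mex{0,0} = 1
G(7) = mex{2,1} = 0
G(8) = mex{1,1,0} = 2
G(9) = mex{0,0,0} = 1
G(10) = mex{2,2,1,0} = 3
G(11) = mex{1,1,1,0} = 2
G(12) = mex{3,0,0,1} = 2
G(13) = mex{2,2,2,1} = 0
G(14) = mex{2,1,1,0} = 3
G(15) = mex{0,3,0,2} = 1
G(16) = mex{3,2,2,1} = 0
G(17) = mex{1,2,1,0} = 3
G(18) = mex{0,0,3,2} = 1
G(19) = mex{3,3,2,1} = 0
G(20) = mex{1,1,2,3} = 0
G(21) = mex{0,0,0,2} = 1
G(22) = mex{0,3,3,2} = 1
G(23) = mex{1,1,1,0} = 2

2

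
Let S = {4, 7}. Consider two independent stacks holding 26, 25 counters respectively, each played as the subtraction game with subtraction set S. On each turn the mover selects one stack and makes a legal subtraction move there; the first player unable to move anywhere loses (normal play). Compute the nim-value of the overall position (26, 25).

1

All stacks use S = {4, 7}:
n :  0  1  2  3  4  5  6  7  8  9 10 11 12 13 14 15 16 17 18 19 20 21 22 23 24 25 26
G :  0  0  0  0  1  1  1  1  2  2  2  0  0  0  0  1  1  1  1  2  2  2  0  0  0  0  1
Stack A: G(26) = 1.
Stack B: G(25) = 0.
Combined Grundy value = 1 ⊕ 0 = 1.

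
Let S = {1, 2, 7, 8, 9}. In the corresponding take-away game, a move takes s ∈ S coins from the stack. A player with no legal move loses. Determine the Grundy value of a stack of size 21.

2

G(0) = 0
G(1) = mex{0} = 1
G(2) = mex{1,0} = 2
G(3) = mex{2,1} = 0
G(4) = mex{0,2} = 1
G(5) = mex{1,0} = 2
G(6) = mex{2,1} = 0
G(7) = mex{0,2,0} = 1
G(8) = mex{1,0,1,0} = 2
G(9) = mex{2,1,2,1,0} = 3
G(10) = mex{3,2,0,2,1} = 4
G(11) = mex{4,3,1,0,2} = 5
G(12) = mex{5,4,2,1,0} = 3
G(13) = mex{3,5,0,2,1} = 4
G(14) = mex{4,3,1,0,2} = 5
G(15) = mex{5,4,2,1,0} = 3
G(16) = mex{3,5,3,2,1} = 0
G(17) = mex{0,3,4,3,2} = 1
G(18) = mex{1,0,5,4,3} = 2
G(19) = mex{2,1,3,5,4} = 0
G(20) = mex{0,2,4,3,5} = 1
G(21) = mex{1,0,5,4,3} = 2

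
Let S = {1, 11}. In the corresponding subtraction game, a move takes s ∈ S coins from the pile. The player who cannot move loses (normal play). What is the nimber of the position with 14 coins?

0

G(0) = 0
G(1) = mex{0} = 1
G(2) = mex{1} = 0
G(3) = mex{0} = 1
G(4) = mex{1} = 0
G(5) = mex{0} = 1
G(6) = mex{1} = 0
G(7) = mex{0} = 1
G(8) = mex{1} = 0
G(9) = mex{0} = 1
G(10) = mex{1} = 0
G(11) = mex{0,0} = 1
G(12) = mex{1,1} = 0
G(13) = mex{0,0} = 1
G(14) = mex{1,1} = 0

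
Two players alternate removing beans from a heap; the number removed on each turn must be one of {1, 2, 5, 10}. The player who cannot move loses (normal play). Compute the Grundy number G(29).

2

n :  0  1  2  3  4  5  6  7  8  9 10 11 12 13 14 15 16 17 18 19 20 21 22 23 24 25 26 27 28 29
G :  0  1  2  0  1  2  0  1  2  0  1  2  0  1  2  0  1  2  0  1  2  0  1  2  0  1  2  0  1  2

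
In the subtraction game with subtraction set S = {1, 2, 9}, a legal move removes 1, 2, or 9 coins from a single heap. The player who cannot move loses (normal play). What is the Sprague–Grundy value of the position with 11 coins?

G(0) = 0
G(1) = mex{0} = 1
G(2) = mex{1,0} = 2
G(3) = mex{2,1} = 0
G(4) = mex{0,2} = 1
G(5) = mex{1,0} = 2
G(6) = mex{2,1} = 0
G(7) = mex{0,2} = 1
G(8) = mex{1,0} = 2
G(9) = mex{2,1,0} = 3
G(10) = mex{3,2,1} = 0
G(11) = mex{0,3,2} = 1

1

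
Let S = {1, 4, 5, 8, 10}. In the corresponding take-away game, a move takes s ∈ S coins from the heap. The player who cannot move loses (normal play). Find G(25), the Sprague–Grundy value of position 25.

n :  0  1  2  3  4  5  6  7  8  9 10 11 12 13 14 15 16 17 18 19 20 21 22 23 24 25
G :  0  1  0  1  2  3  2  3  4  0  1  0  1  2  3  2  3  4  0  1  0  1  2  3  2  3

3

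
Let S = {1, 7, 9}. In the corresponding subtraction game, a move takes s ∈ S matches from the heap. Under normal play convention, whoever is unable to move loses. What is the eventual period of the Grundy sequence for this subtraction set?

2

n :  0  1  2  3  4  5  6  7  8  9 10 11 12 13 14
G :  0  1  0  1  0  1  0  1  0  1  0  1  0  1  0
G(n+2) = G(n) holds for n = 0,…,8 (a full window of length max(S) = 9), so the sequence is purely periodic with period 2.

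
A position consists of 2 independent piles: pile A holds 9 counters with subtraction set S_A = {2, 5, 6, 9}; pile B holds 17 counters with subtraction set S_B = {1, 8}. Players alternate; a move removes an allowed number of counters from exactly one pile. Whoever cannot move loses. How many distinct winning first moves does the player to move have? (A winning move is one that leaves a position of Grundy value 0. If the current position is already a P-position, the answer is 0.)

Pile A, S = {2, 5, 6, 9}:
n : 0 1 2 3 4 5 6 7 8 9
G : 0 0 1 1 0 2 1 3 0 2
G_A(9) = 2.
Pile B, S = {1, 8}:
G(0) = 0
G(1) = mex{0} = 1
G(2) = mex{1} = 0
G(3) = mex{0} = 1
G(4) = mex{1} = 0
G(5) = mex{0} = 1
G(6) = mex{1} = 0
G(7) = mex{0} = 1
G(8) = mex{1,0} = 2
G(9) = mex{2,1} = 0
G(10) = mex{0,0} = 1
G(11) = mex{1,1} = 0
G(12) = mex{0,0} = 1
G(13) = mex{1,1} = 0
G(14) = mex{0,0} = 1
G(15) = mex{1,1} = 0
G(16) = mex{0,2} = 1
G(17) = mex{1,0} = 2
G_B(17) = 2.
Combined Grundy value = 2 ⊕ 2 = 0.
A winning move leaves total XOR = 0, i.e. changes one component's Grundy value g to g ⊕ X where X is the current total.
Pile A: target g' = 2⊕0 = 2, but every legal move changes the Grundy value (mex property), so 0 moves.
Pile B: target g' = 2⊕0 = 2, but every legal move changes the Grundy value (mex property), so 0 moves.

0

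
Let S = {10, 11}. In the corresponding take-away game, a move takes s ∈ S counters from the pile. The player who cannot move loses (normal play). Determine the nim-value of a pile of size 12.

1

n :  0  1  2  3  4  5  6  7  8  9 10 11 12
G :  0  0  0  0  0  0  0  0  0  0  1  1  1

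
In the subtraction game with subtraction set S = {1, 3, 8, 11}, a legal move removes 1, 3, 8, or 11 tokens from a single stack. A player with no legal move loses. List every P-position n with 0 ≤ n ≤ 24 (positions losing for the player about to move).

n :  0  1  2  3  4  5  6  7  8  9 10 11 12 13 14 15 16 17 18 19 20 21 22 23 24
G :  0  1  0  1  0  1  0  1  2  3  2  3  2  3  2  3  0  1  0  1  0  1  0  1  2
P-positions are exactly the n with G(n) = 0.

0, 2, 4, 6, 16, 18, 20, 22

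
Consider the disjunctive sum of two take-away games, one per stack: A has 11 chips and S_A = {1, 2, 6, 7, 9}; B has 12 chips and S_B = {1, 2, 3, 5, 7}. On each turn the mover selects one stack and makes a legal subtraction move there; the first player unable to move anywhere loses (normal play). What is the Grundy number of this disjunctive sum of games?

0

Stack A, S = {1, 2, 6, 7, 9}:
n :  0  1  2  3  4  5  6  7  8  9 10 11
G :  0  1  2  0  1  2  3  4  0  1  2  0
G_A(11) = 0.
Stack B, S = {1, 2, 3, 5, 7}:
n :  0  1  2  3  4  5  6  7  8  9 10 11 12
G :  0  1  2  3  0  1  2  3  0  1  2  3  0
G_B(12) = 0.
Combined Grundy value = 0 ⊕ 0 = 0.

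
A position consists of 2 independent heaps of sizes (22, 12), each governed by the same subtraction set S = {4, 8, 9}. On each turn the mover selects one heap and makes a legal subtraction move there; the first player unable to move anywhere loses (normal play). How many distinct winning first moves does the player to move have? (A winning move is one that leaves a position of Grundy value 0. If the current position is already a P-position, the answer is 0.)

All heaps use S = {4, 8, 9}:
G(0) = 0
G(1) = mex{} = 0
G(2) = mex{} = 0
G(3) = mex{} = 0
G(4) = mex{0} = 1
G(5) = mex{0} = 1
G(6) = mex{0} = 1
G(7) = mex{0} = 1
G(8) = mex{1,0} = 2
G(9) = mex{1,0,0} = 2
G(10) = mex{1,0,0} = 2
G(11) = mex{1,0,0} = 2
G(12) = mex{2,1,0} = 3
G(13) = mex{2,1,1} = 0
G(14) = mex{2,1,1} = 0
G(15) = mex{2,1,1} = 0
G(16) = mex{3,2,1} = 0
G(17) = mex{0,2,2} = 1
G(18) = mex{0,2,2} = 1
G(19) = mex{0,2,2} = 1
G(20) = mex{0,3,2} = 1
G(21) = mex{1,0,3} = 2
G(22) = mex{1,0,0} = 2
Heap A: G(22) = 2.
Heap B: G(12) = 3.
Combined Grundy value = 2 ⊕ 3 = 1.
A winning move leaves total XOR = 0, i.e. changes one component's Grundy value g to g ⊕ X where X is the current total.
Heap A: need g' = 2⊕1 = 3. Options: 22−4→G=1, 22−8→G=0, 22−9→G=0. Hits: 0.
Heap B: need g' = 3⊕1 = 2. Options: 12−4→G=2, 12−8→G=1, 12−9→G=0. Hits: 1.

1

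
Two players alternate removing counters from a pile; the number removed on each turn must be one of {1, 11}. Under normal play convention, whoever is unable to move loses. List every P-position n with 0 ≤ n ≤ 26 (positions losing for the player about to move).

G(0) = 0
G(1) = mex{0} = 1
G(2) = mex{1} = 0
G(3) = mex{0} = 1
G(4) = mex{1} = 0
G(5) = mex{0} = 1
G(6) = mex{1} = 0
G(7) = mex{0} = 1
G(8) = mex{1} = 0
G(9) = mex{0} = 1
G(10) = mex{1} = 0
G(11) = mex{0,0} = 1
G(12) = mex{1,1} = 0
G(13) = mex{0,0} = 1
G(14) = mex{1,1} = 0
G(15) = mex{0,0} = 1
G(16) = mex{1,1} = 0
G(17) = mex{0,0} = 1
G(18) = mex{1,1} = 0
G(19) = mex{0,0} = 1
G(20) = mex{1,1} = 0
G(21) = mex{0,0} = 1
G(22) = mex{1,1} = 0
G(23) = mex{0,0} = 1
G(24) = mex{1,1} = 0
G(25) = mex{0,0} = 1
G(26) = mex{1,1} = 0
P-positions are exactly the n with G(n) = 0.

0, 2, 4, 6, 8, 10, 12, 14, 16, 18, 20, 22, 24, 26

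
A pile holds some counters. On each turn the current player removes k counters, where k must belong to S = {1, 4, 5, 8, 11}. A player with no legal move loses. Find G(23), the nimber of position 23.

G(0) = 0
G(1) = mex{0} = 1
G(2) = mex{1} = 0
G(3) = mex{0} = 1
G(4) = mex{1,0} = 2
G(5) = mex{2,1,0} = 3
G(6) = mex{3,0,1} = 2
G(7) = mex{2,1,0} = 3
G(8) = mex{3,2,1,0} = 4
G(9) = mex{4,3,2,1} = 0
G(10) = mex{0,2,3,0} = 1
G(11) = mex{1,3,2,1,0} = 4
G(12) = mex{4,4,3,2,1} = 0
G(13) = mex{0,0,4,3,0} = 1
G(14) = mex{1,1,0,2,1} = 3
G(15) = mex{3,4,1,3,2} = 0
G(16) = mex{0,0,4,4,3} = 1
G(17) = mex{1,1,0,0,2} = 3
G(18) = mex{3,3,1,1,3} = 0
G(19) = mex{0,0,3,4,4} = 1
G(20) = mex{1,1,0,0,0} = 2
G(21) = mex{2,3,1,1,1} = 0
G(22) = mex{0,0,3,3,4} = 1
G(23) = mex{1,1,0,0,0} = 2

2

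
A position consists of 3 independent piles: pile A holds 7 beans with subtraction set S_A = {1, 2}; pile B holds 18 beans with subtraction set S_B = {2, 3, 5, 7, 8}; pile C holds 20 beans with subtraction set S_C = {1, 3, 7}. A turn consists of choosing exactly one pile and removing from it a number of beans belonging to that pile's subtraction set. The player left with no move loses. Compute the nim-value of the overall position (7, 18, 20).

5

Pile A, S = {1, 2}:
G(0) = 0
G(1) = mex{0} = 1
G(2) = mex{1,0} = 2
G(3) = mex{2,1} = 0
G(4) = mex{0,2} = 1
G(5) = mex{1,0} = 2
G(6) = mex{2,1} = 0
G(7) = mex{0,2} = 1
G_A(7) = 1.
Pile B, S = {2, 3, 5, 7, 8}:
n :  0  1  2  3  4  5  6  7  8  9 10 11 12 13 14 15 16 17 18
G :  0  0  1  1  2  2  3  3  4  4  0  0  1  1  2  2  3  3  4
G_B(18) = 4.
Pile C, S = {1, 3, 7}:
n :  0  1  2  3  4  5  6  7  8  9 10 11 12 13 14 15 16 17 18 19 20
G :  0  1  0  1  0  1  0  1  0  1  0  1  0  1  0  1  0  1  0  1  0
G_C(20) = 0.
Combined Grundy value = 1 ⊕ 4 ⊕ 0 = 5.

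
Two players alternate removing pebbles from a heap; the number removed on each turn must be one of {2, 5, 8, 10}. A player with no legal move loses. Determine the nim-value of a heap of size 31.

0

n :  0  1  2  3  4  5  6  7  8  9 10 11 12 13 14 15 16 17 18 19 20 21 22 23 24 25 26 27 28 29 30 31
G :  0  0  1  1  0  2  1  0  2  1  3  2  2  0  3  1  0  3  1  0  0  1  1  2  2  4  3  2  4  3  2  0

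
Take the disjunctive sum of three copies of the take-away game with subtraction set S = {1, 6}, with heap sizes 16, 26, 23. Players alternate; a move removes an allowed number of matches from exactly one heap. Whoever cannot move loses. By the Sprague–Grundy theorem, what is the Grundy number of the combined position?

All heaps use S = {1, 6}:
n :  0  1  2  3  4  5  6  7  8  9 10 11 12 13 14 15 16 17 18 19 20 21 22 23 24 25 26
G :  0  1  0  1  0  1  2  0  1  0  1  0  1  2  0  1  0  1  0  1  2  0  1  0  1  0  1
Heap A: G(16) = 0.
Heap B: G(26) = 1.
Heap C: G(23) = 0.
Combined Grundy value = 0 ⊕ 1 ⊕ 0 = 1.

1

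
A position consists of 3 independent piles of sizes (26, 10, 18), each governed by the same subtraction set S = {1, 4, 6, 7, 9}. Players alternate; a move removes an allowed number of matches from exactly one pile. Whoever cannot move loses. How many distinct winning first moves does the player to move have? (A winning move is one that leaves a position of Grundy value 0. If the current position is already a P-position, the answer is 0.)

0

All piles use S = {1, 4, 6, 7, 9}:
n :  0  1  2  3  4  5  6  7  8  9 10 11 12 13 14 15 16 17 18 19 20 21 22 23 24 25 26
G :  0  1  0  1  2  0  1  2  3  2  0  1  2  0  1  0  1  2  0  1  2  3  2  0  1  2  0
Pile A: G(26) = 0.
Pile B: G(10) = 0.
Pile C: G(18) = 0.
Combined Grundy value = 0 ⊕ 0 ⊕ 0 = 0.
A winning move leaves total XOR = 0, i.e. changes one component's Grundy value g to g ⊕ X where X is the current total.
Pile A: target g' = 0⊕0 = 0, but every legal move changes the Grundy value (mex property), so 0 moves.
Pile B: target g' = 0⊕0 = 0, but every legal move changes the Grundy value (mex property), so 0 moves.
Pile C: target g' = 0⊕0 = 0, but every legal move changes the Grundy value (mex property), so 0 moves.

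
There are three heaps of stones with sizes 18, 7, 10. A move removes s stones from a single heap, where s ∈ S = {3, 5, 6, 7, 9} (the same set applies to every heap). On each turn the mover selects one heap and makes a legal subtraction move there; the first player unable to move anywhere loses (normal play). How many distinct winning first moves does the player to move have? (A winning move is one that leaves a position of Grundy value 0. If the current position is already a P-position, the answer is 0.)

3

All heaps use S = {3, 5, 6, 7, 9}:
G(0) = 0
G(1) = mex{} = 0
G(2) = mex{} = 0
G(3) = mex{0} = 1
G(4) = mex{0} = 1
G(5) = mex{0,0} = 1
G(6) = mex{1,0,0} = 2
G(7) = mex{1,0,0,0} = 2
G(8) = mex{1,1,0,0} = 2
G(9) = mex{2,1,1,0,0} = 3
G(10) = mex{2,1,1,1,0} = 3
G(11) = mex{2,2,1,1,0} = 3
G(12) = mex{3,2,2,1,1} = 0
G(13) = mex{3,2,2,2,1} = 0
G(14) = mex{3,3,2,2,1} = 0
G(15) = mex{0,3,3,2,2} = 1
G(16) = mex{0,3,3,3,2} = 1
G(17) = mex{0,0,3,3,2} = 1
G(18) = mex{1,0,0,3,3} = 2
Heap A: G(18) = 2.
Heap B: G(7) = 2.
Heap C: G(10) = 3.
Combined Grundy value = 2 ⊕ 2 ⊕ 3 = 3.
A winning move leaves total XOR = 0, i.e. changes one component's Grundy value g to g ⊕ X where X is the current total.
Heap A: need g' = 2⊕3 = 1. Options: 18−3→G=1, 18−5→G=0, 18−6→G=0, 18−7→G=3, 18−9→G=3. Hits: 1.
Heap B: need g' = 2⊕3 = 1. Options: 7−3→G=1, 7−5→G=0, 7−6→G=0, 7−7→G=0. Hits: 1.
Heap C: need g' = 3⊕3 = 0. Options: 10−3→G=2, 10−5→G=1, 10−6→G=1, 10−7→G=1, 10−9→G=0. Hits: 1.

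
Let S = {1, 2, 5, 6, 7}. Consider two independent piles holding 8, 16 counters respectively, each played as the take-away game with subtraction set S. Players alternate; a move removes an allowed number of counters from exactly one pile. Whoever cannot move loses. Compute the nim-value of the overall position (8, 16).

7

All piles use S = {1, 2, 5, 6, 7}:
n :  0  1  2  3  4  5  6  7  8  9 10 11 12 13 14 15 16
G :  0  1  2  0  1  2  3  4  5  3  4  0  1  2  0  1  2
Pile A: G(8) = 5.
Pile B: G(16) = 2.
Combined Grundy value = 5 ⊕ 2 = 7.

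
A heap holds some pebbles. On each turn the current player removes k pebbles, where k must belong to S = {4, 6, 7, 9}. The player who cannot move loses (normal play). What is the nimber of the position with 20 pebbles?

G(0) = 0
G(1) = mex{} = 0
G(2) = mex{} = 0
G(3) = mex{} = 0
G(4) = mex{0} = 1
G(5) = mex{0} = 1
G(6) = mex{0,0} = 1
G(7) = mex{0,0,0} = 1
G(8) = mex{1,0,0} = 2
G(9) = mex{1,0,0,0} = 2
G(10) = mex{1,1,0,0} = 2
G(11) = mex{1,1,1,0} = 2
G(12) = mex{2,1,1,0} = 3
G(13) = mex{2,1,1,1} = 0
G(14) = mex{2,2,1,1} = 0
G(15) = mex{2,2,2,1} = 0
G(16) = mex{3,2,2,1} = 0
G(17) = mex{0,2,2,2} = 1
G(18) = mex{0,3,2,2} = 1
G(19) = mex{0,0,3,2} = 1
G(20) = mex{0,0,0,2} = 1

1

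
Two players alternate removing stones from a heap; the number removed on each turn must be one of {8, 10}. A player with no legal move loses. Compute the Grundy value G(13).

n :  0  1  2  3  4  5  6  7  8  9 10 11 12 13
G :  0  0  0  0  0  0  0  0  1  1  1  1  1  1

1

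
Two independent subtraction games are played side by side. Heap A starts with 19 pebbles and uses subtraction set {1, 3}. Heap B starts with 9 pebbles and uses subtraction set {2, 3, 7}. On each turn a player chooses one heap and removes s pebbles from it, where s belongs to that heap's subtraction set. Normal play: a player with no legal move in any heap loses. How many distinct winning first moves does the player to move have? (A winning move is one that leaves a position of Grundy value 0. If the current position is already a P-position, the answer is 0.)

Heap A, S = {1, 3}:
G(0) = 0
G(1) = mex{0} = 1
G(2) = mex{1} = 0
G(3) = mex{0,0} = 1
G(4) = mex{1,1} = 0
G(5) = mex{0,0} = 1
G(6) = mex{1,1} = 0
G(7) = mex{0,0} = 1
G(8) = mex{1,1} = 0
G(9) = mex{0,0} = 1
G(10) = mex{1,1} = 0
G(11) = mex{0,0} = 1
G(12) = mex{1,1} = 0
G(13) = mex{0,0} = 1
G(14) = mex{1,1} = 0
G(15) = mex{0,0} = 1
G(16) = mex{1,1} = 0
G(17) = mex{0,0} = 1
G(18) = mex{1,1} = 0
G(19) = mex{0,0} = 1
G_A(19) = 1.
Heap B, S = {2, 3, 7}:
n : 0 1 2 3 4 5 6 7 8 9
G : 0 0 1 1 2 0 0 1 1 2
G_B(9) = 2.
Combined Grundy value = 1 ⊕ 2 = 3.
A winning move leaves total XOR = 0, i.e. changes one component's Grundy value g to g ⊕ X where X is the current total.
Heap A: need g' = 1⊕3 = 2. Options: 19−1→G=0, 19−3→G=0. Hits: 0.
Heap B: need g' = 2⊕3 = 1. Options: 9−2→G=1, 9−3→G=0, 9−7→G=1. Hits: 2.

2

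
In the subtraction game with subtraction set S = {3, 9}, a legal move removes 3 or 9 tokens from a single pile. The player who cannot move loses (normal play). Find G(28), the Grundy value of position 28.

1

G(0) = 0
G(1) = mex{} = 0
G(2) = mex{} = 0
G(3) = mex{0} = 1
G(4) = mex{0} = 1
G(5) = mex{0} = 1
G(6) = mex{1} = 0
G(7) = mex{1} = 0
G(8) = mex{1} = 0
G(9) = mex{0,0} = 1
G(10) = mex{0,0} = 1
G(11) = mex{0,0} = 1
G(12) = mex{1,1} = 0
G(13) = mex{1,1} = 0
G(14) = mex{1,1} = 0
G(15) = mex{0,0} = 1
G(16) = mex{0,0} = 1
G(17) = mex{0,0} = 1
G(18) = mex{1,1} = 0
G(19) = mex{1,1} = 0
G(20) = mex{1,1} = 0
G(21) = mex{0,0} = 1
G(22) = mex{0,0} = 1
G(23) = mex{0,0} = 1
G(24) = mex{1,1} = 0
G(25) = mex{1,1} = 0
G(26) = mex{1,1} = 0
G(27) = mex{0,0} = 1
G(28) = mex{0,0} = 1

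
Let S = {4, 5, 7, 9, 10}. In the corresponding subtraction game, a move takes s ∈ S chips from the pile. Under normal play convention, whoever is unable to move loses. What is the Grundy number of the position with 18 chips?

n :  0  1  2  3  4  5  6  7  8  9 10 11 12 13 14 15 16 17 18
G :  0  0  0  0  1  1  1  1  2  2  2  2  3  3  0  0  0  0  1

1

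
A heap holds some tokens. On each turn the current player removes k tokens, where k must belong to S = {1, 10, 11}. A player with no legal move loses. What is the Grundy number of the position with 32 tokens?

2

n :  0  1  2  3  4  5  6  7  8  9 10 11 12 13 14 15 16 17 18 19 20 21 22 23 24 25 26 27 28 29 30 31 32
G :  0  1  0  1  0  1  0  1  0  1  2  3  2  3  2  3  2  3  2  3  0  1  0  1  0  1  0  1  0  1  2  3  2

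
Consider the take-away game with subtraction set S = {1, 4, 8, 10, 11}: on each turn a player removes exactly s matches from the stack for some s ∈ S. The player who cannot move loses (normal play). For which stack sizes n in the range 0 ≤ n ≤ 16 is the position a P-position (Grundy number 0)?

n :  0  1  2  3  4  5  6  7  8  9 10 11 12 13 14 15 16
G :  0  1  0  1  2  0  1  0  1  2  3  2  3  4  0  1  2
P-positions are exactly the n with G(n) = 0.

0, 2, 5, 7, 14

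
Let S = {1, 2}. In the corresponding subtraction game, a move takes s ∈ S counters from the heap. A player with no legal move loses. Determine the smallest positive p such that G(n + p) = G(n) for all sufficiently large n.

3

G(0) = 0
G(1) = mex{0} = 1
G(2) = mex{1,0} = 2
G(3) = mex{2,1} = 0
G(4) = mex{0,2} = 1
G(5) = mex{1,0} = 2
G(6) = mex{2,1} = 0
G(7) = mex{0,2} = 1
G(8) = mex{1,0} = 2
G(9) = mex{2,1} = 0
G(10) = mex{0,2} = 1
G(11) = mex{1,0} = 2
G(12) = mex{2,1} = 0
G(13) = mex{0,2} = 1
G(14) = mex{1,0} = 2
G(n+3) = G(n) holds for n = 0,…,1 (a full window of length max(S) = 2), so the sequence is purely periodic with period 3.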